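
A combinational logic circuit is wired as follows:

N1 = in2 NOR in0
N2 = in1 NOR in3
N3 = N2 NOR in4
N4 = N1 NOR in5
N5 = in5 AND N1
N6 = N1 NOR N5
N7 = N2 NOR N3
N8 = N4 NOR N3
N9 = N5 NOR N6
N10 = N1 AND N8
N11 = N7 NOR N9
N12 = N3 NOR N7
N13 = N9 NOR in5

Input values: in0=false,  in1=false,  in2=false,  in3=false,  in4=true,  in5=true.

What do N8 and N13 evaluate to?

N8 = true; N13 = false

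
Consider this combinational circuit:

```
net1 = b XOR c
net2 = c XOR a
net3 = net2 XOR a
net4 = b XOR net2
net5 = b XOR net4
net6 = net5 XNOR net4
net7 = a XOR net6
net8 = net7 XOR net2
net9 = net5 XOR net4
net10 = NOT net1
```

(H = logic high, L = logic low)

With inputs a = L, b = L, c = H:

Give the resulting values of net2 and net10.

net1 = b XOR c = L XOR H = H
net2 = c XOR a = H XOR L = H
net10 = NOT net1 = NOT H = L

net2 = H  net10 = L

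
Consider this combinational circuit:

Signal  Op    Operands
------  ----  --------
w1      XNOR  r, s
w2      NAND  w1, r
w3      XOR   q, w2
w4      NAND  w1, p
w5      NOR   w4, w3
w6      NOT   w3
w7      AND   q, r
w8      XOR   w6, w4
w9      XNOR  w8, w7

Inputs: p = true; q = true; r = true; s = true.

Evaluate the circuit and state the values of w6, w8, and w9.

w1 = r XNOR s = true XNOR true = true
w2 = w1 NAND r = true NAND true = false
w3 = q XOR w2 = true XOR false = true
w4 = w1 NAND p = true NAND true = false
w6 = NOT w3 = NOT true = false
w7 = q AND r = true AND true = true
w8 = w6 XOR w4 = false XOR false = false
w9 = w8 XNOR w7 = false XNOR true = false

w6 = false  w8 = false  w9 = false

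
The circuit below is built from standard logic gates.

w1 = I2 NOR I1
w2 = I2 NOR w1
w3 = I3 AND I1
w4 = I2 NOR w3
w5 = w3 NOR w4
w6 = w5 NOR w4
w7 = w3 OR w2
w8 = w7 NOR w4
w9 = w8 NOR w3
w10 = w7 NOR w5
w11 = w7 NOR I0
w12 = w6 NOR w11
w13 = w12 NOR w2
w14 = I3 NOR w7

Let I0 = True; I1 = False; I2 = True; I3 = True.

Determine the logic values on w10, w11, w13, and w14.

w10 = False; w11 = False; w13 = False; w14 = False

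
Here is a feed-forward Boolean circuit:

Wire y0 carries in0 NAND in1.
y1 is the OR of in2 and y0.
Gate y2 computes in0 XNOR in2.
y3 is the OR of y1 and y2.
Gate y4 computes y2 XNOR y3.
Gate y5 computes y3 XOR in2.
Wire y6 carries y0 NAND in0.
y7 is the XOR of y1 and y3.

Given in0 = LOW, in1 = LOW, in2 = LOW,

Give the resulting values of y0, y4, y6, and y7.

y0 = in0 NAND in1 = LOW NAND LOW = HIGH
y1 = in2 OR y0 = LOW OR HIGH = HIGH
y2 = in0 XNOR in2 = LOW XNOR LOW = HIGH
y3 = y1 OR y2 = HIGH OR HIGH = HIGH
y4 = y2 XNOR y3 = HIGH XNOR HIGH = HIGH
y6 = y0 NAND in0 = HIGH NAND LOW = HIGH
y7 = y1 XOR y3 = HIGH XOR HIGH = LOW

y0 = HIGH, y4 = HIGH, y6 = HIGH, y7 = LOW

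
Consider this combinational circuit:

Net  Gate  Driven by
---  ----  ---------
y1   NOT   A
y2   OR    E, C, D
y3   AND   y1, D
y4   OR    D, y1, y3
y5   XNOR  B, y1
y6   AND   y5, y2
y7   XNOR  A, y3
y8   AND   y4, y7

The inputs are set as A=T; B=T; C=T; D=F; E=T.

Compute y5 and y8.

y1 = NOT A = NOT T = F
y3 = y1 AND D = F AND F = F
y4 = D OR y1 OR y3 = F OR F OR F = F
y5 = B XNOR y1 = T XNOR F = F
y7 = A XNOR y3 = T XNOR F = F
y8 = y4 AND y7 = F AND F = F

y5 = F; y8 = F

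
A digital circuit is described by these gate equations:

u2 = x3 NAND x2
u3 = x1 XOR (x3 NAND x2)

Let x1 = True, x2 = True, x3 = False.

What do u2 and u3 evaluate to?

u2 = True, u3 = False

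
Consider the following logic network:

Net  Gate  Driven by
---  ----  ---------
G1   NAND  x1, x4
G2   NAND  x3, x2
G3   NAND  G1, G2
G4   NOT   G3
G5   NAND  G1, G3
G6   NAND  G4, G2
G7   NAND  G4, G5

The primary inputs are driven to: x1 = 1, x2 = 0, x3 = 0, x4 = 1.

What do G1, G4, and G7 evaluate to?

G1 = 0  G4 = 0  G7 = 1

G1 = x1 NAND x4 = 1 NAND 1 = 0
G2 = x3 NAND x2 = 0 NAND 0 = 1
G3 = G1 NAND G2 = 0 NAND 1 = 1
G4 = NOT G3 = NOT 1 = 0
G5 = G1 NAND G3 = 0 NAND 1 = 1
G7 = G4 NAND G5 = 0 NAND 1 = 1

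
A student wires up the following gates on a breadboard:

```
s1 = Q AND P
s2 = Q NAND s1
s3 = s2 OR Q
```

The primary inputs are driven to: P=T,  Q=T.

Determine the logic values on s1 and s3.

s1 = T; s3 = T

s1 = Q AND P = T AND T = T
s2 = Q NAND s1 = T NAND T = F
s3 = s2 OR Q = F OR T = T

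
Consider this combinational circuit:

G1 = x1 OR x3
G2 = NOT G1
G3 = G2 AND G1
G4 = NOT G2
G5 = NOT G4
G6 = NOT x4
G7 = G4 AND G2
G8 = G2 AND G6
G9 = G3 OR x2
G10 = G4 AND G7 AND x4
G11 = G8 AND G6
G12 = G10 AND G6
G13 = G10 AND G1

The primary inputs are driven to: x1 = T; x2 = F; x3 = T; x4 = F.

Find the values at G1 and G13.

G1 = x1 OR x3 = T OR T = T
G2 = NOT G1 = NOT T = F
G4 = NOT G2 = NOT F = T
G7 = G4 AND G2 = T AND F = F
G10 = G4 AND G7 AND x4 = T AND F AND F = F
G13 = G10 AND G1 = F AND T = F

G1 = T  G13 = F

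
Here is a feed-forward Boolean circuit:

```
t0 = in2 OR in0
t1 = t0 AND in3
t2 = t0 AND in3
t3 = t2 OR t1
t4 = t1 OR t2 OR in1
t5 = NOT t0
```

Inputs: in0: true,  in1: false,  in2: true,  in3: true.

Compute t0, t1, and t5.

t0 = true; t1 = true; t5 = false

t0 = in2 OR in0 = true OR true = true
t1 = t0 AND in3 = true AND true = true
t5 = NOT t0 = NOT true = false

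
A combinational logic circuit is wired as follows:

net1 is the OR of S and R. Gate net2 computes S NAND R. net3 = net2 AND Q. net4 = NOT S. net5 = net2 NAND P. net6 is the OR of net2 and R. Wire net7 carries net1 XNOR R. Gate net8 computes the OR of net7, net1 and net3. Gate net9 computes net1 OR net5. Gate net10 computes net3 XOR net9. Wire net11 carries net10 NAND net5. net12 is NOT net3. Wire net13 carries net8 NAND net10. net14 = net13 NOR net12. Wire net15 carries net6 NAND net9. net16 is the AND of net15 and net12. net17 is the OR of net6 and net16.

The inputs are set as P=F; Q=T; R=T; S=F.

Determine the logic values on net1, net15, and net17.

net1 = T; net15 = F; net17 = T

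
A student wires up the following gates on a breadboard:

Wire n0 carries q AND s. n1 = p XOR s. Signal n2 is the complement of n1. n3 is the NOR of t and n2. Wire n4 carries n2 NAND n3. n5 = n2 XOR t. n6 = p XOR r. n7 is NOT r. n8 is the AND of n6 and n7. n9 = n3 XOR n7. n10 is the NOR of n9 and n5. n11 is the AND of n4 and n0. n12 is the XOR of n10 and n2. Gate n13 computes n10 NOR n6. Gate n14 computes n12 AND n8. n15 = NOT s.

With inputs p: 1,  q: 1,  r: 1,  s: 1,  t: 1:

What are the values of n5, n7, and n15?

n1 = p XOR s = 1 XOR 1 = 0
n2 = NOT n1 = NOT 0 = 1
n5 = n2 XOR t = 1 XOR 1 = 0
n7 = NOT r = NOT 1 = 0
n15 = NOT s = NOT 1 = 0

n5 = 0; n7 = 0; n15 = 0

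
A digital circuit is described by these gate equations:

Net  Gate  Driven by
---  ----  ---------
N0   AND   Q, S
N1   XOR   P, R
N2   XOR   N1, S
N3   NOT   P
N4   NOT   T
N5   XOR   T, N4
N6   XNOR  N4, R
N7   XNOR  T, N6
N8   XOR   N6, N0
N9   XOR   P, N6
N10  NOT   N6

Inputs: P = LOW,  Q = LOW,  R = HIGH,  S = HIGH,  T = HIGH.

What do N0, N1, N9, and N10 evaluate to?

N0 = LOW; N1 = HIGH; N9 = LOW; N10 = HIGH

N0 = Q AND S = LOW AND HIGH = LOW
N1 = P XOR R = LOW XOR HIGH = HIGH
N4 = NOT T = NOT HIGH = LOW
N6 = N4 XNOR R = LOW XNOR HIGH = LOW
N9 = P XOR N6 = LOW XOR LOW = LOW
N10 = NOT N6 = NOT LOW = HIGH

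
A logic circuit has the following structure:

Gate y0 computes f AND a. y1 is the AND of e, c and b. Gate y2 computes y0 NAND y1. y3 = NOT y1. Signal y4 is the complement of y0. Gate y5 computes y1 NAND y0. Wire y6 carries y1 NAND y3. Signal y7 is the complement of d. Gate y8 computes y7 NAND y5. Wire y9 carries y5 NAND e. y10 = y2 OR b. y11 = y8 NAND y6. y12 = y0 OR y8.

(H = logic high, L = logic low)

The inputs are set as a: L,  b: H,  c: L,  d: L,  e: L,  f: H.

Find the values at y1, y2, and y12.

y0 = f AND a = H AND L = L
y1 = e AND c AND b = L AND L AND H = L
y2 = y0 NAND y1 = L NAND L = H
y5 = y1 NAND y0 = L NAND L = H
y7 = NOT d = NOT L = H
y8 = y7 NAND y5 = H NAND H = L
y12 = y0 OR y8 = L OR L = L

y1 = L, y2 = H, y12 = L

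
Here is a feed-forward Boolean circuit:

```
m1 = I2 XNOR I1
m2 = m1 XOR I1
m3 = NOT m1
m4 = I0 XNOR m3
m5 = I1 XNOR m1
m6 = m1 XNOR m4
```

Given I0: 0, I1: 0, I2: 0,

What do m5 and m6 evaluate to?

m1 = I2 XNOR I1 = 0 XNOR 0 = 1
m3 = NOT m1 = NOT 1 = 0
m4 = I0 XNOR m3 = 0 XNOR 0 = 1
m5 = I1 XNOR m1 = 0 XNOR 1 = 0
m6 = m1 XNOR m4 = 1 XNOR 1 = 1

m5 = 0  m6 = 1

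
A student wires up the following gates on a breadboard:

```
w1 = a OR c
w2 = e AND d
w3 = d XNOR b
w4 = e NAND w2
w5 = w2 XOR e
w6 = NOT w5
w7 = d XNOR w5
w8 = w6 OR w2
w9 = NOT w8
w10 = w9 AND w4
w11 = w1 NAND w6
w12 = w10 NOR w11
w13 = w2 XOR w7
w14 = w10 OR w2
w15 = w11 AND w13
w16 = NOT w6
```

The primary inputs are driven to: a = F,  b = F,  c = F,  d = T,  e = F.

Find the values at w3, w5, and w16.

w2 = e AND d = F AND T = F
w3 = d XNOR b = T XNOR F = F
w5 = w2 XOR e = F XOR F = F
w6 = NOT w5 = NOT F = T
w16 = NOT w6 = NOT T = F

w3 = F  w5 = F  w16 = F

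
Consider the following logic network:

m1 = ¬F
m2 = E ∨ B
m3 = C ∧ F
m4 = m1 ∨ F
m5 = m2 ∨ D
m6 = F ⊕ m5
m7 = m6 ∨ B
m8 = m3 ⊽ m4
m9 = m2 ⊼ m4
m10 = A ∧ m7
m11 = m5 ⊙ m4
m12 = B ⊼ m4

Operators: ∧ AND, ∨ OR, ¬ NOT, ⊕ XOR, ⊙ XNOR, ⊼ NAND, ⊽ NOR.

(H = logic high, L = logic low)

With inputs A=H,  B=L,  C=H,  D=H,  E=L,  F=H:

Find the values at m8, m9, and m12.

m1 = NOT F = NOT H = L
m2 = E OR B = L OR L = L
m3 = C AND F = H AND H = H
m4 = m1 OR F = L OR H = H
m8 = m3 NOR m4 = H NOR H = L
m9 = m2 NAND m4 = L NAND H = H
m12 = B NAND m4 = L NAND H = H

m8 = L; m9 = H; m12 = H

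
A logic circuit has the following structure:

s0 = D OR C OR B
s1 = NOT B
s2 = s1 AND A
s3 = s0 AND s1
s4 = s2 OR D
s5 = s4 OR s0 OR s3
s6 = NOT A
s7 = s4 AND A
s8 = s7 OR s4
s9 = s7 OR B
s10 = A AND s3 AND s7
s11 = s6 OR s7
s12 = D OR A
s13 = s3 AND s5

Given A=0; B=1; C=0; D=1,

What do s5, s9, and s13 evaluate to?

s5 = 1; s9 = 1; s13 = 0

s0 = D OR C OR B = 1 OR 0 OR 1 = 1
s1 = NOT B = NOT 1 = 0
s2 = s1 AND A = 0 AND 0 = 0
s3 = s0 AND s1 = 1 AND 0 = 0
s4 = s2 OR D = 0 OR 1 = 1
s5 = s4 OR s0 OR s3 = 1 OR 1 OR 0 = 1
s7 = s4 AND A = 1 AND 0 = 0
s9 = s7 OR B = 0 OR 1 = 1
s13 = s3 AND s5 = 0 AND 1 = 0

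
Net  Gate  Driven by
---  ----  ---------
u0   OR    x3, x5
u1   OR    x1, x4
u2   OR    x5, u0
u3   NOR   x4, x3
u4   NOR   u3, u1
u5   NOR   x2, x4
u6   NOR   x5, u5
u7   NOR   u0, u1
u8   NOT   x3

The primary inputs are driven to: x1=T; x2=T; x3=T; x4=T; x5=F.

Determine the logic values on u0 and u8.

u0 = T; u8 = F

u0 = x3 OR x5 = T OR F = T
u8 = NOT x3 = NOT T = F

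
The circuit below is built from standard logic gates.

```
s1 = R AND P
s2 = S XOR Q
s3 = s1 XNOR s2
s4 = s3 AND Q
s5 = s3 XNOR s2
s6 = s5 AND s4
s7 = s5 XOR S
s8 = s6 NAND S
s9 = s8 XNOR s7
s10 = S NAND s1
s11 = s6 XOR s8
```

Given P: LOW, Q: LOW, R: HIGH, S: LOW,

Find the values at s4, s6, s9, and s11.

s4 = LOW; s6 = LOW; s9 = LOW; s11 = HIGH

s1 = R AND P = HIGH AND LOW = LOW
s2 = S XOR Q = LOW XOR LOW = LOW
s3 = s1 XNOR s2 = LOW XNOR LOW = HIGH
s4 = s3 AND Q = HIGH AND LOW = LOW
s5 = s3 XNOR s2 = HIGH XNOR LOW = LOW
s6 = s5 AND s4 = LOW AND LOW = LOW
s7 = s5 XOR S = LOW XOR LOW = LOW
s8 = s6 NAND S = LOW NAND LOW = HIGH
s9 = s8 XNOR s7 = HIGH XNOR LOW = LOW
s11 = s6 XOR s8 = LOW XOR HIGH = HIGH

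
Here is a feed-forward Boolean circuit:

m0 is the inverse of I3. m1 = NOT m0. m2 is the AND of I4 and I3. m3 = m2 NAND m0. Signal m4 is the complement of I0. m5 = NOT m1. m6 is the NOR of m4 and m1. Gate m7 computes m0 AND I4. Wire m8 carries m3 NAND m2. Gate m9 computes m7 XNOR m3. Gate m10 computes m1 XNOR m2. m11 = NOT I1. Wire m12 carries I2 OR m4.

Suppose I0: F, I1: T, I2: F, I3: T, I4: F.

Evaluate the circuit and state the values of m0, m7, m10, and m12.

m0 = F, m7 = F, m10 = F, m12 = T

m0 = NOT I3 = NOT T = F
m1 = NOT m0 = NOT F = T
m2 = I4 AND I3 = F AND T = F
m4 = NOT I0 = NOT F = T
m7 = m0 AND I4 = F AND F = F
m10 = m1 XNOR m2 = T XNOR F = F
m12 = I2 OR m4 = F OR T = T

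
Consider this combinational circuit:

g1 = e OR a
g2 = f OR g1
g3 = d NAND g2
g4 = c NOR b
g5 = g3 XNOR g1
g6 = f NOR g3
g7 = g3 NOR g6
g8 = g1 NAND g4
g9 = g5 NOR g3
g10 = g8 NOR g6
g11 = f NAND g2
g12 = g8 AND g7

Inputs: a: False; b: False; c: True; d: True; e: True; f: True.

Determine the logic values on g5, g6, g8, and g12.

g5 = False  g6 = False  g8 = True  g12 = True

g1 = e OR a = True OR False = True
g2 = f OR g1 = True OR True = True
g3 = d NAND g2 = True NAND True = False
g4 = c NOR b = True NOR False = False
g5 = g3 XNOR g1 = False XNOR True = False
g6 = f NOR g3 = True NOR False = False
g7 = g3 NOR g6 = False NOR False = True
g8 = g1 NAND g4 = True NAND False = True
g12 = g8 AND g7 = True AND True = True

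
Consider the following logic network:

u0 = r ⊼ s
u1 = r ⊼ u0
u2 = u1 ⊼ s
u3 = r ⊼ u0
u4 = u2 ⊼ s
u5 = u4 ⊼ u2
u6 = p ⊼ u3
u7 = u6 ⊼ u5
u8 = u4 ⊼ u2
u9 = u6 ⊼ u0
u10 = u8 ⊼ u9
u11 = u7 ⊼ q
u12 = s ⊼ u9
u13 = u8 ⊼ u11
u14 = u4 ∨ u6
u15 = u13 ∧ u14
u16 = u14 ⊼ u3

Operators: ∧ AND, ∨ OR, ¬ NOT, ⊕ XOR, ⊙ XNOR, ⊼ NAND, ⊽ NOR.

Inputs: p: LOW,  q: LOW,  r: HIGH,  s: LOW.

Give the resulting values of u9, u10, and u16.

u9 = LOW; u10 = HIGH; u16 = HIGH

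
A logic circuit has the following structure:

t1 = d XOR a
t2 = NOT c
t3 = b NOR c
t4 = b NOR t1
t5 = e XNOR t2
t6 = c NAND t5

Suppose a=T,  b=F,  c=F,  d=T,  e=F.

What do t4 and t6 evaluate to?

t4 = T; t6 = T

t1 = d XOR a = T XOR T = F
t2 = NOT c = NOT F = T
t4 = b NOR t1 = F NOR F = T
t5 = e XNOR t2 = F XNOR T = F
t6 = c NAND t5 = F NAND F = T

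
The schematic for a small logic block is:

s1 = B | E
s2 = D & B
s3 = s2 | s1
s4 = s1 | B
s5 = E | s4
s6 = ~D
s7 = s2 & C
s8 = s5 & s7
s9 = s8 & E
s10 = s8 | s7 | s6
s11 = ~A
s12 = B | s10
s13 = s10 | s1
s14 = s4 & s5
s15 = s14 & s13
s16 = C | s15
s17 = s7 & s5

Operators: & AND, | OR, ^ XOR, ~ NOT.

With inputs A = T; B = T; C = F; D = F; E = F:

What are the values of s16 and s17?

s16 = T, s17 = F

s1 = B OR E = T OR F = T
s2 = D AND B = F AND T = F
s4 = s1 OR B = T OR T = T
s5 = E OR s4 = F OR T = T
s6 = NOT D = NOT F = T
s7 = s2 AND C = F AND F = F
s8 = s5 AND s7 = T AND F = F
s10 = s8 OR s7 OR s6 = F OR F OR T = T
s13 = s10 OR s1 = T OR T = T
s14 = s4 AND s5 = T AND T = T
s15 = s14 AND s13 = T AND T = T
s16 = C OR s15 = F OR T = T
s17 = s7 AND s5 = F AND T = F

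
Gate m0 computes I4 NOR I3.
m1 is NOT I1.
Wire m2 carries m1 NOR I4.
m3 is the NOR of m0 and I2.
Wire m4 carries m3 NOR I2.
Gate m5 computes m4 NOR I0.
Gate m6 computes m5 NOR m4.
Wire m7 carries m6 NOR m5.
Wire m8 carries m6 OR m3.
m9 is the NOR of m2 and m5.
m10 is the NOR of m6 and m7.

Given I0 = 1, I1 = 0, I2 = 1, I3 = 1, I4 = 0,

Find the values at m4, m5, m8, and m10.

m0 = I4 NOR I3 = 0 NOR 1 = 0
m3 = m0 NOR I2 = 0 NOR 1 = 0
m4 = m3 NOR I2 = 0 NOR 1 = 0
m5 = m4 NOR I0 = 0 NOR 1 = 0
m6 = m5 NOR m4 = 0 NOR 0 = 1
m7 = m6 NOR m5 = 1 NOR 0 = 0
m8 = m6 OR m3 = 1 OR 0 = 1
m10 = m6 NOR m7 = 1 NOR 0 = 0

m4 = 0, m5 = 0, m8 = 1, m10 = 0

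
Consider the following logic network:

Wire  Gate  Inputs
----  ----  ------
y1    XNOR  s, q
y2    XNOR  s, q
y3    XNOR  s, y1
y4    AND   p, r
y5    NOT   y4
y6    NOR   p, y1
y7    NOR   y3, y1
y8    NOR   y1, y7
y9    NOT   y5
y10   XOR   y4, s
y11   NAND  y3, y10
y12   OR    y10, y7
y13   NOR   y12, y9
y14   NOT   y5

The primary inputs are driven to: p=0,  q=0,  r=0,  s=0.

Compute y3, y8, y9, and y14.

y1 = s XNOR q = 0 XNOR 0 = 1
y3 = s XNOR y1 = 0 XNOR 1 = 0
y4 = p AND r = 0 AND 0 = 0
y5 = NOT y4 = NOT 0 = 1
y7 = y3 NOR y1 = 0 NOR 1 = 0
y8 = y1 NOR y7 = 1 NOR 0 = 0
y9 = NOT y5 = NOT 1 = 0
y14 = NOT y5 = NOT 1 = 0

y3 = 0; y8 = 0; y9 = 0; y14 = 0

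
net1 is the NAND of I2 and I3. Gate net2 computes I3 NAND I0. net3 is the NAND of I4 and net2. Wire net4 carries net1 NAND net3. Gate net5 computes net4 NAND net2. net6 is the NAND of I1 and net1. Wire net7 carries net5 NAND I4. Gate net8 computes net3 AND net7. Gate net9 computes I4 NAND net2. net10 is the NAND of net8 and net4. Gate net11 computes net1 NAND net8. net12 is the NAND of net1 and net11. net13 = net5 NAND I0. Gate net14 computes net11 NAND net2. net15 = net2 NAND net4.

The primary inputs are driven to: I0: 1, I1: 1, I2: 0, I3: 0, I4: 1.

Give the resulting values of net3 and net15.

net3 = 0  net15 = 0

net1 = I2 NAND I3 = 0 NAND 0 = 1
net2 = I3 NAND I0 = 0 NAND 1 = 1
net3 = I4 NAND net2 = 1 NAND 1 = 0
net4 = net1 NAND net3 = 1 NAND 0 = 1
net15 = net2 NAND net4 = 1 NAND 1 = 0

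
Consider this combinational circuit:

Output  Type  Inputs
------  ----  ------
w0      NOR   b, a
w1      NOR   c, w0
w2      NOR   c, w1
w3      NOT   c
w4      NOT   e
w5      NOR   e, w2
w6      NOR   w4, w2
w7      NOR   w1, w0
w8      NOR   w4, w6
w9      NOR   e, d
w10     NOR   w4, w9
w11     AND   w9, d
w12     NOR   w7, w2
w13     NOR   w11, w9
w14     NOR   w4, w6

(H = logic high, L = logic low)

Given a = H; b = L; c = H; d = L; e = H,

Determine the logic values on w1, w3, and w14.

w0 = b NOR a = L NOR H = L
w1 = c NOR w0 = H NOR L = L
w2 = c NOR w1 = H NOR L = L
w3 = NOT c = NOT H = L
w4 = NOT e = NOT H = L
w6 = w4 NOR w2 = L NOR L = H
w14 = w4 NOR w6 = L NOR H = L

w1 = L, w3 = L, w14 = L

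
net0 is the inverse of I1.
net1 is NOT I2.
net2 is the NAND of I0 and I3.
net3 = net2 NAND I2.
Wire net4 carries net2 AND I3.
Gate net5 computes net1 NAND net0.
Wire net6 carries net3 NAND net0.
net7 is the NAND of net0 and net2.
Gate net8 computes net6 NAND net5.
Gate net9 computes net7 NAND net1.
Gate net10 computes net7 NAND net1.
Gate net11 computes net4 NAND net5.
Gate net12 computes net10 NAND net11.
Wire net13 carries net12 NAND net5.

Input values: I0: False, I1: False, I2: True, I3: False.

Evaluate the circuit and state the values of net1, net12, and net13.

net1 = False, net12 = False, net13 = True

net0 = NOT I1 = NOT False = True
net1 = NOT I2 = NOT True = False
net2 = I0 NAND I3 = False NAND False = True
net4 = net2 AND I3 = True AND False = False
net5 = net1 NAND net0 = False NAND True = True
net7 = net0 NAND net2 = True NAND True = False
net10 = net7 NAND net1 = False NAND False = True
net11 = net4 NAND net5 = False NAND True = True
net12 = net10 NAND net11 = True NAND True = False
net13 = net12 NAND net5 = False NAND True = True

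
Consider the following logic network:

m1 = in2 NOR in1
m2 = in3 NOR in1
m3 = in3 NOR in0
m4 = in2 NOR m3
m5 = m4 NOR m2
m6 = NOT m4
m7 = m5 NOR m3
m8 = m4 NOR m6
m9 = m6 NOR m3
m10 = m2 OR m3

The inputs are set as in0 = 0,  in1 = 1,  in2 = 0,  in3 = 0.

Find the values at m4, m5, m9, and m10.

m2 = in3 NOR in1 = 0 NOR 1 = 0
m3 = in3 NOR in0 = 0 NOR 0 = 1
m4 = in2 NOR m3 = 0 NOR 1 = 0
m5 = m4 NOR m2 = 0 NOR 0 = 1
m6 = NOT m4 = NOT 0 = 1
m9 = m6 NOR m3 = 1 NOR 1 = 0
m10 = m2 OR m3 = 0 OR 1 = 1

m4 = 0  m5 = 1  m9 = 0  m10 = 1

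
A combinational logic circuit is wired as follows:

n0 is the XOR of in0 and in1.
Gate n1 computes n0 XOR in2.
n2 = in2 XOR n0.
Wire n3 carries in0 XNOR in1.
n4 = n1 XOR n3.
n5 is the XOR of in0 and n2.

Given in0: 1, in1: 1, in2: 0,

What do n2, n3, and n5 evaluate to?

n2 = 0, n3 = 1, n5 = 1

n0 = in0 XOR in1 = 1 XOR 1 = 0
n2 = in2 XOR n0 = 0 XOR 0 = 0
n3 = in0 XNOR in1 = 1 XNOR 1 = 1
n5 = in0 XOR n2 = 1 XOR 0 = 1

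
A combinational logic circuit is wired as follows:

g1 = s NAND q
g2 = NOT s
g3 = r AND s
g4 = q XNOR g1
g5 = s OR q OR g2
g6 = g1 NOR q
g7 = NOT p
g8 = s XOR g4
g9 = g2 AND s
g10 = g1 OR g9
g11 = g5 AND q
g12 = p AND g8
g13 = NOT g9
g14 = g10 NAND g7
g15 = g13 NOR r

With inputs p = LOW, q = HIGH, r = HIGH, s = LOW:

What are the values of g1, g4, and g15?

g1 = HIGH, g4 = HIGH, g15 = LOW

g1 = s NAND q = LOW NAND HIGH = HIGH
g2 = NOT s = NOT LOW = HIGH
g4 = q XNOR g1 = HIGH XNOR HIGH = HIGH
g9 = g2 AND s = HIGH AND LOW = LOW
g13 = NOT g9 = NOT LOW = HIGH
g15 = g13 NOR r = HIGH NOR HIGH = LOW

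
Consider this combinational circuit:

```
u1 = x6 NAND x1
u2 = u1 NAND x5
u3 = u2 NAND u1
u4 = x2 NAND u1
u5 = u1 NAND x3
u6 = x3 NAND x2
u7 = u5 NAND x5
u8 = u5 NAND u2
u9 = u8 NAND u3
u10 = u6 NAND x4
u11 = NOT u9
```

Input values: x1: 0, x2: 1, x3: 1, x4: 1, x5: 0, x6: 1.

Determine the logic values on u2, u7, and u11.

u2 = 1; u7 = 1; u11 = 0

u1 = x6 NAND x1 = 1 NAND 0 = 1
u2 = u1 NAND x5 = 1 NAND 0 = 1
u3 = u2 NAND u1 = 1 NAND 1 = 0
u5 = u1 NAND x3 = 1 NAND 1 = 0
u7 = u5 NAND x5 = 0 NAND 0 = 1
u8 = u5 NAND u2 = 0 NAND 1 = 1
u9 = u8 NAND u3 = 1 NAND 0 = 1
u11 = NOT u9 = NOT 1 = 0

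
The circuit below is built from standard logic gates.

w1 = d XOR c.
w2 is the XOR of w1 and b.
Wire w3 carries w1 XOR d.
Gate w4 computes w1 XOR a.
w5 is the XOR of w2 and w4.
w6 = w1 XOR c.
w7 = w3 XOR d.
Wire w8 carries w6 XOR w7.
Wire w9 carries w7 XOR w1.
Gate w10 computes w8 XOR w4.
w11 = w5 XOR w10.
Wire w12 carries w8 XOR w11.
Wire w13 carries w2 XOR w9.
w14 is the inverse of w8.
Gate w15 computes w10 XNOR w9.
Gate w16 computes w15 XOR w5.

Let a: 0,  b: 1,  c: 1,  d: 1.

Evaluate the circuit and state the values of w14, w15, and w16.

w1 = d XOR c = 1 XOR 1 = 0
w2 = w1 XOR b = 0 XOR 1 = 1
w3 = w1 XOR d = 0 XOR 1 = 1
w4 = w1 XOR a = 0 XOR 0 = 0
w5 = w2 XOR w4 = 1 XOR 0 = 1
w6 = w1 XOR c = 0 XOR 1 = 1
w7 = w3 XOR d = 1 XOR 1 = 0
w8 = w6 XOR w7 = 1 XOR 0 = 1
w9 = w7 XOR w1 = 0 XOR 0 = 0
w10 = w8 XOR w4 = 1 XOR 0 = 1
w14 = NOT w8 = NOT 1 = 0
w15 = w10 XNOR w9 = 1 XNOR 0 = 0
w16 = w15 XOR w5 = 0 XOR 1 = 1

w14 = 0  w15 = 0  w16 = 1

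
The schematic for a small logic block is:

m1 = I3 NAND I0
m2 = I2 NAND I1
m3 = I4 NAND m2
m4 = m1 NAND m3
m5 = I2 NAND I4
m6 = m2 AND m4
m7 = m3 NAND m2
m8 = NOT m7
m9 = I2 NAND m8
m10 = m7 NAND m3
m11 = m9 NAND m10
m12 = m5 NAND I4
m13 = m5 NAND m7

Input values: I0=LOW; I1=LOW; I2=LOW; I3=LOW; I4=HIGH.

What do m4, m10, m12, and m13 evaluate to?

m4 = HIGH  m10 = HIGH  m12 = LOW  m13 = LOW

m1 = I3 NAND I0 = LOW NAND LOW = HIGH
m2 = I2 NAND I1 = LOW NAND LOW = HIGH
m3 = I4 NAND m2 = HIGH NAND HIGH = LOW
m4 = m1 NAND m3 = HIGH NAND LOW = HIGH
m5 = I2 NAND I4 = LOW NAND HIGH = HIGH
m7 = m3 NAND m2 = LOW NAND HIGH = HIGH
m10 = m7 NAND m3 = HIGH NAND LOW = HIGH
m12 = m5 NAND I4 = HIGH NAND HIGH = LOW
m13 = m5 NAND m7 = HIGH NAND HIGH = LOW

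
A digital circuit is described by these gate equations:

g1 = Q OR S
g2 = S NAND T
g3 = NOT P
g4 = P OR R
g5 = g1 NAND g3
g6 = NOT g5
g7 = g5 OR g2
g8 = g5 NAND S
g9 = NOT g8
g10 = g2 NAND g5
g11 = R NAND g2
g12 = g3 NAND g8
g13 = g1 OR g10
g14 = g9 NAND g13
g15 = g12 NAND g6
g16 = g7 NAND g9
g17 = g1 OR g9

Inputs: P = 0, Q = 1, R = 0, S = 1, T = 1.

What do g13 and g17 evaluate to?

g13 = 1, g17 = 1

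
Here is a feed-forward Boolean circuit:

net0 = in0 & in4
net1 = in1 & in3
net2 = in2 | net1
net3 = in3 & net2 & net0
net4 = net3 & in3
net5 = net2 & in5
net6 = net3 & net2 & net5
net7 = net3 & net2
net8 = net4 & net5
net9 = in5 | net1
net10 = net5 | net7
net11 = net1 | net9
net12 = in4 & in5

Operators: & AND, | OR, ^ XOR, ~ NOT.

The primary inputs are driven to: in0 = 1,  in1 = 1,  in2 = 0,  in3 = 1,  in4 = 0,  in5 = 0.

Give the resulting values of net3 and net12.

net0 = in0 AND in4 = 1 AND 0 = 0
net1 = in1 AND in3 = 1 AND 1 = 1
net2 = in2 OR net1 = 0 OR 1 = 1
net3 = in3 AND net2 AND net0 = 1 AND 1 AND 0 = 0
net12 = in4 AND in5 = 0 AND 0 = 0

net3 = 0  net12 = 0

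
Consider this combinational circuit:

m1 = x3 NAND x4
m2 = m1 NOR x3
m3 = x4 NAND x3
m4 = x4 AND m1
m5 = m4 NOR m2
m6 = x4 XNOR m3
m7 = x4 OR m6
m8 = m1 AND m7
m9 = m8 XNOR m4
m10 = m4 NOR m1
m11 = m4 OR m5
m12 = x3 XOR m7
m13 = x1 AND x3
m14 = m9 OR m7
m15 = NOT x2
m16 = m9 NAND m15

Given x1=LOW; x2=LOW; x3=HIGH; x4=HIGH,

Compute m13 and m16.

m1 = x3 NAND x4 = HIGH NAND HIGH = LOW
m3 = x4 NAND x3 = HIGH NAND HIGH = LOW
m4 = x4 AND m1 = HIGH AND LOW = LOW
m6 = x4 XNOR m3 = HIGH XNOR LOW = LOW
m7 = x4 OR m6 = HIGH OR LOW = HIGH
m8 = m1 AND m7 = LOW AND HIGH = LOW
m9 = m8 XNOR m4 = LOW XNOR LOW = HIGH
m13 = x1 AND x3 = LOW AND HIGH = LOW
m15 = NOT x2 = NOT LOW = HIGH
m16 = m9 NAND m15 = HIGH NAND HIGH = LOW

m13 = LOW, m16 = LOW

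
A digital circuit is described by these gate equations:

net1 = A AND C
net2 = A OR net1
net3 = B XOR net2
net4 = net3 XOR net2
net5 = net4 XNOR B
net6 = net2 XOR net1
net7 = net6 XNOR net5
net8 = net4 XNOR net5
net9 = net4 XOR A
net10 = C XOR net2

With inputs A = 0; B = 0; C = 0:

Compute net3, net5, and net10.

net1 = A AND C = 0 AND 0 = 0
net2 = A OR net1 = 0 OR 0 = 0
net3 = B XOR net2 = 0 XOR 0 = 0
net4 = net3 XOR net2 = 0 XOR 0 = 0
net5 = net4 XNOR B = 0 XNOR 0 = 1
net10 = C XOR net2 = 0 XOR 0 = 0

net3 = 0; net5 = 1; net10 = 0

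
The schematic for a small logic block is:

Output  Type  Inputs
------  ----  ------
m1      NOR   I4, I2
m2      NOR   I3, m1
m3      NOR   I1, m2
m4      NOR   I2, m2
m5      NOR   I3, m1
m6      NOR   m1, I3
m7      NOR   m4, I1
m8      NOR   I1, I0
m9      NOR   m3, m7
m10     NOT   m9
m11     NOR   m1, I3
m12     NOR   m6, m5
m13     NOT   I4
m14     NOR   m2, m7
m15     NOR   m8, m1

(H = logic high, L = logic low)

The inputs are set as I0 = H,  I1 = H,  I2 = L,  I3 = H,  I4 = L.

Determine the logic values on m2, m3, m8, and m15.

m2 = L  m3 = L  m8 = L  m15 = L

m1 = I4 NOR I2 = L NOR L = H
m2 = I3 NOR m1 = H NOR H = L
m3 = I1 NOR m2 = H NOR L = L
m8 = I1 NOR I0 = H NOR H = L
m15 = m8 NOR m1 = L NOR H = L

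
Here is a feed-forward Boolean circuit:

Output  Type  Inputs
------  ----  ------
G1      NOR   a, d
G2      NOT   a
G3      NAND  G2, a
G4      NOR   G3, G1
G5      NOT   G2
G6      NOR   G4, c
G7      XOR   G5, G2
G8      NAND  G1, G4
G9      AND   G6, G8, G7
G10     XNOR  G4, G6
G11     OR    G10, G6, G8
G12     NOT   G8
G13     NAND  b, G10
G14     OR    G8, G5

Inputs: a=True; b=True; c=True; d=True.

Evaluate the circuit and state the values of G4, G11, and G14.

G4 = False, G11 = True, G14 = True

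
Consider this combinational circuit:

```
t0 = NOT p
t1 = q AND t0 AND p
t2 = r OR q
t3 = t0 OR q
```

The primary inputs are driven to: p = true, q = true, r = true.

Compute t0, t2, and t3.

t0 = false; t2 = true; t3 = true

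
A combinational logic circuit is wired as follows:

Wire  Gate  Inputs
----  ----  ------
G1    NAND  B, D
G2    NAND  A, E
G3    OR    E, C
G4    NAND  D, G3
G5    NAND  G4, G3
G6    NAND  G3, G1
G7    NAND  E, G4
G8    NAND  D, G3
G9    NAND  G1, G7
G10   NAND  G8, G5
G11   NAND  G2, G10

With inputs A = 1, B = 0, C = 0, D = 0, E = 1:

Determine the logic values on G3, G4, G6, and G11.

G3 = 1  G4 = 1  G6 = 0  G11 = 1

G1 = B NAND D = 0 NAND 0 = 1
G2 = A NAND E = 1 NAND 1 = 0
G3 = E OR C = 1 OR 0 = 1
G4 = D NAND G3 = 0 NAND 1 = 1
G5 = G4 NAND G3 = 1 NAND 1 = 0
G6 = G3 NAND G1 = 1 NAND 1 = 0
G8 = D NAND G3 = 0 NAND 1 = 1
G10 = G8 NAND G5 = 1 NAND 0 = 1
G11 = G2 NAND G10 = 0 NAND 1 = 1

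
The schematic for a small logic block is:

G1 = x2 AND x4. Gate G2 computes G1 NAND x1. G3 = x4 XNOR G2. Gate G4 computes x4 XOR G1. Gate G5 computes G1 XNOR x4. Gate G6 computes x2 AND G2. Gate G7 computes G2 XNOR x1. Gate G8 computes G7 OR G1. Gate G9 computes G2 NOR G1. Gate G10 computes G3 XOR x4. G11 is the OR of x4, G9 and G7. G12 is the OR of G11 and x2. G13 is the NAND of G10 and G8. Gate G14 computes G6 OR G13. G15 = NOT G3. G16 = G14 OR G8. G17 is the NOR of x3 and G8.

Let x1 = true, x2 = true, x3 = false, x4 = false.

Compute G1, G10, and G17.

G1 = false  G10 = false  G17 = false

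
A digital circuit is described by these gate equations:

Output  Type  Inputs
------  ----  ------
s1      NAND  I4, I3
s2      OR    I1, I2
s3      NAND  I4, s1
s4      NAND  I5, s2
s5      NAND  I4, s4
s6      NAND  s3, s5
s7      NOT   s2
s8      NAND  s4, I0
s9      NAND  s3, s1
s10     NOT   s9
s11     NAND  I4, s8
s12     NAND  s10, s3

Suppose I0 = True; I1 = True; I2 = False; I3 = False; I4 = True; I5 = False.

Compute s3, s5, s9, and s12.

s1 = I4 NAND I3 = True NAND False = True
s2 = I1 OR I2 = True OR False = True
s3 = I4 NAND s1 = True NAND True = False
s4 = I5 NAND s2 = False NAND True = True
s5 = I4 NAND s4 = True NAND True = False
s9 = s3 NAND s1 = False NAND True = True
s10 = NOT s9 = NOT True = False
s12 = s10 NAND s3 = False NAND False = True

s3 = False  s5 = False  s9 = True  s12 = True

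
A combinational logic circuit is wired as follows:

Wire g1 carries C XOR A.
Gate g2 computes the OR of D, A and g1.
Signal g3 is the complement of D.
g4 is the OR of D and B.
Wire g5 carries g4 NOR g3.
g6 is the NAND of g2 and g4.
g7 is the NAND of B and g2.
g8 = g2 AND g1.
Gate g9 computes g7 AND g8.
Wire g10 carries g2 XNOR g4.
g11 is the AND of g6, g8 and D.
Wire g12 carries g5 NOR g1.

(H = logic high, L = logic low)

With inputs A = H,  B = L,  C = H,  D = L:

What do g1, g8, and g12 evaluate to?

g1 = C XOR A = H XOR H = L
g2 = D OR A OR g1 = L OR H OR L = H
g3 = NOT D = NOT L = H
g4 = D OR B = L OR L = L
g5 = g4 NOR g3 = L NOR H = L
g8 = g2 AND g1 = H AND L = L
g12 = g5 NOR g1 = L NOR L = H

g1 = L  g8 = L  g12 = H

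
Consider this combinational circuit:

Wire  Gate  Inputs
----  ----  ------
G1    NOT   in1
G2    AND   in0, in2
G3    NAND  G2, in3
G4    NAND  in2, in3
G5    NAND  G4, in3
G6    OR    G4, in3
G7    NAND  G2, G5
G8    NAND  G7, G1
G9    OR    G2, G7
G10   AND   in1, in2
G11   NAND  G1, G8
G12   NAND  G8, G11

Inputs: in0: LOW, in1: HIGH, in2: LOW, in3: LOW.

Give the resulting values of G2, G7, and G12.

G2 = LOW, G7 = HIGH, G12 = LOW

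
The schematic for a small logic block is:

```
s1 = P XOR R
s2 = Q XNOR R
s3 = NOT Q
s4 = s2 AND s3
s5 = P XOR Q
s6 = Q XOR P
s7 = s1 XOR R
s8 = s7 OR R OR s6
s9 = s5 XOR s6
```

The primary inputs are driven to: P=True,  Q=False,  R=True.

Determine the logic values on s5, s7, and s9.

s1 = P XOR R = True XOR True = False
s5 = P XOR Q = True XOR False = True
s6 = Q XOR P = False XOR True = True
s7 = s1 XOR R = False XOR True = True
s9 = s5 XOR s6 = True XOR True = False

s5 = True; s7 = True; s9 = False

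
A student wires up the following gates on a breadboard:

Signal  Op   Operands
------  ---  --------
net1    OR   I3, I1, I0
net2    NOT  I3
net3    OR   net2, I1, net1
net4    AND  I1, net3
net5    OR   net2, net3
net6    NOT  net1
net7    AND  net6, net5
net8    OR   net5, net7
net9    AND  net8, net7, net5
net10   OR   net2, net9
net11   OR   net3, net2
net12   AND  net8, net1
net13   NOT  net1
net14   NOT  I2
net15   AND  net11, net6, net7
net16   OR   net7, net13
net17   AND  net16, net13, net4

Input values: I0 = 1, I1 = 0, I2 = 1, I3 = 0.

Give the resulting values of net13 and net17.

net1 = I3 OR I1 OR I0 = 0 OR 0 OR 1 = 1
net2 = NOT I3 = NOT 0 = 1
net3 = net2 OR I1 OR net1 = 1 OR 0 OR 1 = 1
net4 = I1 AND net3 = 0 AND 1 = 0
net5 = net2 OR net3 = 1 OR 1 = 1
net6 = NOT net1 = NOT 1 = 0
net7 = net6 AND net5 = 0 AND 1 = 0
net13 = NOT net1 = NOT 1 = 0
net16 = net7 OR net13 = 0 OR 0 = 0
net17 = net16 AND net13 AND net4 = 0 AND 0 AND 0 = 0

net13 = 0  net17 = 0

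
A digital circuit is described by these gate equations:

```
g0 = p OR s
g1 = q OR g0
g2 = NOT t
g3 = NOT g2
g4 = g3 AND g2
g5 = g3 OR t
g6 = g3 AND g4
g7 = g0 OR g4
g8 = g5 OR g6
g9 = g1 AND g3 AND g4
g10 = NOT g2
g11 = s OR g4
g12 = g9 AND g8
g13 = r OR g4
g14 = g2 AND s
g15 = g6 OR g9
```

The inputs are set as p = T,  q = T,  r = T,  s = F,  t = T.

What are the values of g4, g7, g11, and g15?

g0 = p OR s = T OR F = T
g1 = q OR g0 = T OR T = T
g2 = NOT t = NOT T = F
g3 = NOT g2 = NOT F = T
g4 = g3 AND g2 = T AND F = F
g6 = g3 AND g4 = T AND F = F
g7 = g0 OR g4 = T OR F = T
g9 = g1 AND g3 AND g4 = T AND T AND F = F
g11 = s OR g4 = F OR F = F
g15 = g6 OR g9 = F OR F = F

g4 = F, g7 = T, g11 = F, g15 = F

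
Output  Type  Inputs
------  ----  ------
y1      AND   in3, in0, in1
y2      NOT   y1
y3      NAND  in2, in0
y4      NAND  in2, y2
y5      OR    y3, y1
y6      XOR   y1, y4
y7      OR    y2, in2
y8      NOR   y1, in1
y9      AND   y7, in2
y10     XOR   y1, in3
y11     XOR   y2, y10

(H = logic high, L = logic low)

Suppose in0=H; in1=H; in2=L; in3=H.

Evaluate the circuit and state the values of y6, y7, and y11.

y1 = in3 AND in0 AND in1 = H AND H AND H = H
y2 = NOT y1 = NOT H = L
y4 = in2 NAND y2 = L NAND L = H
y6 = y1 XOR y4 = H XOR H = L
y7 = y2 OR in2 = L OR L = L
y10 = y1 XOR in3 = H XOR H = L
y11 = y2 XOR y10 = L XOR L = L

y6 = L, y7 = L, y11 = L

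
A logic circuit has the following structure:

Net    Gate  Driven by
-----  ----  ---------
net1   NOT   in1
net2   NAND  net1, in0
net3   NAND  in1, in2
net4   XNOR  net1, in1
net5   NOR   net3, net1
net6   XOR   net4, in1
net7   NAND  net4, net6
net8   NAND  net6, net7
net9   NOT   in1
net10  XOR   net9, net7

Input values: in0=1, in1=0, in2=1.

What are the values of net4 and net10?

net1 = NOT in1 = NOT 0 = 1
net4 = net1 XNOR in1 = 1 XNOR 0 = 0
net6 = net4 XOR in1 = 0 XOR 0 = 0
net7 = net4 NAND net6 = 0 NAND 0 = 1
net9 = NOT in1 = NOT 0 = 1
net10 = net9 XOR net7 = 1 XOR 1 = 0

net4 = 0, net10 = 0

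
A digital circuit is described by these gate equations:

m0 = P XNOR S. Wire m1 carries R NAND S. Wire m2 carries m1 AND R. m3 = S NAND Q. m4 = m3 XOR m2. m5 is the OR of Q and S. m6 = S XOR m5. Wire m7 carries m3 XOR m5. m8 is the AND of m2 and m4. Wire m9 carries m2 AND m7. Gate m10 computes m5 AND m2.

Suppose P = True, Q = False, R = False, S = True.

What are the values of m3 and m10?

m3 = True, m10 = False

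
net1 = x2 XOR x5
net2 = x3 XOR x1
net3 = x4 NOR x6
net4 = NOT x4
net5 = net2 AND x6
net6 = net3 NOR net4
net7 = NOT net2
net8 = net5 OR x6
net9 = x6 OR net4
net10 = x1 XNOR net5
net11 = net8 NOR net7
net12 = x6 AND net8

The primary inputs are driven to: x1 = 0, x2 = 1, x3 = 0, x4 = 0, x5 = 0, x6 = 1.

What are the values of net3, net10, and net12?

net2 = x3 XOR x1 = 0 XOR 0 = 0
net3 = x4 NOR x6 = 0 NOR 1 = 0
net5 = net2 AND x6 = 0 AND 1 = 0
net8 = net5 OR x6 = 0 OR 1 = 1
net10 = x1 XNOR net5 = 0 XNOR 0 = 1
net12 = x6 AND net8 = 1 AND 1 = 1

net3 = 0  net10 = 1  net12 = 1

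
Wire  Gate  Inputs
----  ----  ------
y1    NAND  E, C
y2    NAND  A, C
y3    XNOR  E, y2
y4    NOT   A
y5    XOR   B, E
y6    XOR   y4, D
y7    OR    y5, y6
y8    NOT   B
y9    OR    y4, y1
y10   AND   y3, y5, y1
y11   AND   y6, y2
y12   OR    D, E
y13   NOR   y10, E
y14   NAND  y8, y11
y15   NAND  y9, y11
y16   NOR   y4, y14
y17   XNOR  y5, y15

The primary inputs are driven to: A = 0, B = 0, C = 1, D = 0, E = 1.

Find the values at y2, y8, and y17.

y2 = 1; y8 = 1; y17 = 0

y1 = E NAND C = 1 NAND 1 = 0
y2 = A NAND C = 0 NAND 1 = 1
y4 = NOT A = NOT 0 = 1
y5 = B XOR E = 0 XOR 1 = 1
y6 = y4 XOR D = 1 XOR 0 = 1
y8 = NOT B = NOT 0 = 1
y9 = y4 OR y1 = 1 OR 0 = 1
y11 = y6 AND y2 = 1 AND 1 = 1
y15 = y9 NAND y11 = 1 NAND 1 = 0
y17 = y5 XNOR y15 = 1 XNOR 0 = 0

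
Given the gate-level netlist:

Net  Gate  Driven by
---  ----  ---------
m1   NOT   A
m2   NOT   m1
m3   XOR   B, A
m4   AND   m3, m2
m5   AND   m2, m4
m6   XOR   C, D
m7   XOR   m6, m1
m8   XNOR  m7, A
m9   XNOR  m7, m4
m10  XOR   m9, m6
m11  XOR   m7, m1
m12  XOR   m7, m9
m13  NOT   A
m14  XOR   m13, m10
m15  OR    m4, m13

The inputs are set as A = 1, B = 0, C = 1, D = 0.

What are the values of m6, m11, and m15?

m6 = 1; m11 = 1; m15 = 1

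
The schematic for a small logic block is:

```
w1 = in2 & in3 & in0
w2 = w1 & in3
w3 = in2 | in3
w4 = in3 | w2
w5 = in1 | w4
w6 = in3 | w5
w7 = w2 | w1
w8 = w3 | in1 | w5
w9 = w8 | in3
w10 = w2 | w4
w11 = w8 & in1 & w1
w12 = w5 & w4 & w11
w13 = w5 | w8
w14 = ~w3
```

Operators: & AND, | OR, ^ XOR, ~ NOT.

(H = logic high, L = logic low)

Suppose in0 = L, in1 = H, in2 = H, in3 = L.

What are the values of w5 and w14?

w5 = H, w14 = L

w1 = in2 AND in3 AND in0 = H AND L AND L = L
w2 = w1 AND in3 = L AND L = L
w3 = in2 OR in3 = H OR L = H
w4 = in3 OR w2 = L OR L = L
w5 = in1 OR w4 = H OR L = H
w14 = NOT w3 = NOT H = L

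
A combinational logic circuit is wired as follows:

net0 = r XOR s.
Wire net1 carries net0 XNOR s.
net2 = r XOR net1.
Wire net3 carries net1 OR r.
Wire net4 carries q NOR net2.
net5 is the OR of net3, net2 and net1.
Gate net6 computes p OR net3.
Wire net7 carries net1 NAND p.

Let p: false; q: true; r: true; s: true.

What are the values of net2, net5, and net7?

net2 = true, net5 = true, net7 = true

net0 = r XOR s = true XOR true = false
net1 = net0 XNOR s = false XNOR true = false
net2 = r XOR net1 = true XOR false = true
net3 = net1 OR r = false OR true = true
net5 = net3 OR net2 OR net1 = true OR true OR false = true
net7 = net1 NAND p = false NAND false = true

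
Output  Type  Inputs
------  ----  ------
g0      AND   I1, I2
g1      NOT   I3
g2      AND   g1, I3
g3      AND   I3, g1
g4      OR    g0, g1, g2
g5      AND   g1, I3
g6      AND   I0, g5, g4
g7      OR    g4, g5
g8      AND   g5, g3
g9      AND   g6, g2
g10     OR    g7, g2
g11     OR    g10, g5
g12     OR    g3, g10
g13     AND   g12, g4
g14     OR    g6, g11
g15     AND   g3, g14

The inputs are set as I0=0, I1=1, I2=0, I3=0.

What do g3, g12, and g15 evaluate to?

g0 = I1 AND I2 = 1 AND 0 = 0
g1 = NOT I3 = NOT 0 = 1
g2 = g1 AND I3 = 1 AND 0 = 0
g3 = I3 AND g1 = 0 AND 1 = 0
g4 = g0 OR g1 OR g2 = 0 OR 1 OR 0 = 1
g5 = g1 AND I3 = 1 AND 0 = 0
g6 = I0 AND g5 AND g4 = 0 AND 0 AND 1 = 0
g7 = g4 OR g5 = 1 OR 0 = 1
g10 = g7 OR g2 = 1 OR 0 = 1
g11 = g10 OR g5 = 1 OR 0 = 1
g12 = g3 OR g10 = 0 OR 1 = 1
g14 = g6 OR g11 = 0 OR 1 = 1
g15 = g3 AND g14 = 0 AND 1 = 0

g3 = 0; g12 = 1; g15 = 0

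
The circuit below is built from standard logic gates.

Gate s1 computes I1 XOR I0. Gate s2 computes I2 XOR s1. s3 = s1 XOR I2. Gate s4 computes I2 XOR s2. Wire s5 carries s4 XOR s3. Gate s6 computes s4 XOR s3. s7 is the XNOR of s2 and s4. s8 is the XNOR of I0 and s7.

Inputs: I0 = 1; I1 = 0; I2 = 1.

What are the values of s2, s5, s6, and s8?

s2 = 0; s5 = 1; s6 = 1; s8 = 0

s1 = I1 XOR I0 = 0 XOR 1 = 1
s2 = I2 XOR s1 = 1 XOR 1 = 0
s3 = s1 XOR I2 = 1 XOR 1 = 0
s4 = I2 XOR s2 = 1 XOR 0 = 1
s5 = s4 XOR s3 = 1 XOR 0 = 1
s6 = s4 XOR s3 = 1 XOR 0 = 1
s7 = s2 XNOR s4 = 0 XNOR 1 = 0
s8 = I0 XNOR s7 = 1 XNOR 0 = 0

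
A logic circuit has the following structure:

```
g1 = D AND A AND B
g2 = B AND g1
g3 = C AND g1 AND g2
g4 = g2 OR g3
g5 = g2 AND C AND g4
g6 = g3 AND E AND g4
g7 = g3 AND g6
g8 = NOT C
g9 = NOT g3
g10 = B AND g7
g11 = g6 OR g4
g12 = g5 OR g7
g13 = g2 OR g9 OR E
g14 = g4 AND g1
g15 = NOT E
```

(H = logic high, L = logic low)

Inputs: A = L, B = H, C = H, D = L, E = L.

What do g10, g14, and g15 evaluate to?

g1 = D AND A AND B = L AND L AND H = L
g2 = B AND g1 = H AND L = L
g3 = C AND g1 AND g2 = H AND L AND L = L
g4 = g2 OR g3 = L OR L = L
g6 = g3 AND E AND g4 = L AND L AND L = L
g7 = g3 AND g6 = L AND L = L
g10 = B AND g7 = H AND L = L
g14 = g4 AND g1 = L AND L = L
g15 = NOT E = NOT L = H

g10 = L, g14 = L, g15 = H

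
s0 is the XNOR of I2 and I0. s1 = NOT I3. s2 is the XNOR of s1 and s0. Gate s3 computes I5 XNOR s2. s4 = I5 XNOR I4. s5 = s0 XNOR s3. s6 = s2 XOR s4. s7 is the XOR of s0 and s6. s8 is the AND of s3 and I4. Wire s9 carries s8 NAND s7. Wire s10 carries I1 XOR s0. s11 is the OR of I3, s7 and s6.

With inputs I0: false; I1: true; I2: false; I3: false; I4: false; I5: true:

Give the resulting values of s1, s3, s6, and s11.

s1 = true, s3 = true, s6 = true, s11 = true

s0 = I2 XNOR I0 = false XNOR false = true
s1 = NOT I3 = NOT false = true
s2 = s1 XNOR s0 = true XNOR true = true
s3 = I5 XNOR s2 = true XNOR true = true
s4 = I5 XNOR I4 = true XNOR false = false
s6 = s2 XOR s4 = true XOR false = true
s7 = s0 XOR s6 = true XOR true = false
s11 = I3 OR s7 OR s6 = false OR false OR true = true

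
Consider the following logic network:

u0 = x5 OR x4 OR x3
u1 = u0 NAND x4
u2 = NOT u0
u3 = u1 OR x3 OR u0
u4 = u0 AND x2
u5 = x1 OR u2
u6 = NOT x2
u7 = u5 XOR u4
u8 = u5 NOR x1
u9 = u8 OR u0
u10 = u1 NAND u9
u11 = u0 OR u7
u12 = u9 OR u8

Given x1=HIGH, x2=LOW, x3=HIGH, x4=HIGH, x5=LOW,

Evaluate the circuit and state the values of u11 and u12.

u0 = x5 OR x4 OR x3 = LOW OR HIGH OR HIGH = HIGH
u2 = NOT u0 = NOT HIGH = LOW
u4 = u0 AND x2 = HIGH AND LOW = LOW
u5 = x1 OR u2 = HIGH OR LOW = HIGH
u7 = u5 XOR u4 = HIGH XOR LOW = HIGH
u8 = u5 NOR x1 = HIGH NOR HIGH = LOW
u9 = u8 OR u0 = LOW OR HIGH = HIGH
u11 = u0 OR u7 = HIGH OR HIGH = HIGH
u12 = u9 OR u8 = HIGH OR LOW = HIGH

u11 = HIGH, u12 = HIGH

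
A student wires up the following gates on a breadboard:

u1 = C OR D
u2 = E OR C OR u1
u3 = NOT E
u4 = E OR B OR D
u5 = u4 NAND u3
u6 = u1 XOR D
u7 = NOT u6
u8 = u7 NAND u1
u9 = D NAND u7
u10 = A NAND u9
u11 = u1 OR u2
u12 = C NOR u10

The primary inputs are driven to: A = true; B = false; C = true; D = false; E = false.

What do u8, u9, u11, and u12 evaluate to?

u8 = true, u9 = true, u11 = true, u12 = false

u1 = C OR D = true OR false = true
u2 = E OR C OR u1 = false OR true OR true = true
u6 = u1 XOR D = true XOR false = true
u7 = NOT u6 = NOT true = false
u8 = u7 NAND u1 = false NAND true = true
u9 = D NAND u7 = false NAND false = true
u10 = A NAND u9 = true NAND true = false
u11 = u1 OR u2 = true OR true = true
u12 = C NOR u10 = true NOR false = false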